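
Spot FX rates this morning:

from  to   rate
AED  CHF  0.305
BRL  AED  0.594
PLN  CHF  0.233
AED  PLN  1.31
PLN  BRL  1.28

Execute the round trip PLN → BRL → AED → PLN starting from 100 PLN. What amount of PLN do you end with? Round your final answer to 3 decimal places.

99.602

100 PLN × 1.28 = 128 BRL
128 BRL × 0.594 = 76.032 AED
76.032 AED × 1.31 = 99.60192 PLN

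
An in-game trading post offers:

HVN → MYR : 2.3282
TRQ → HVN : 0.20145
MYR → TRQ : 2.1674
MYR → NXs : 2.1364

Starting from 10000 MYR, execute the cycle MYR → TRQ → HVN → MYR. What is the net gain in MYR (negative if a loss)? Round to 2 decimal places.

10000 MYR × 2.1674 = 21674 TRQ
21674 TRQ × 0.20145 = 4366.2273 HVN
4366.2273 HVN × 2.3282 = 10165.45039986 MYR
Net change: 10165.45039986 − 10000 = 165.45039986 MYR

165.45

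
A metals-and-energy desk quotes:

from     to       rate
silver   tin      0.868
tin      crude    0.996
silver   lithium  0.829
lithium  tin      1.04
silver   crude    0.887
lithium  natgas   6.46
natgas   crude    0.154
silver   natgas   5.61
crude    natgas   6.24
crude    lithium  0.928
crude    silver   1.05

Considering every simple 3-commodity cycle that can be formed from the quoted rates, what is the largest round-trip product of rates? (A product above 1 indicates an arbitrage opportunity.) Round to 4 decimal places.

lithium→tin→crude→lithium: 1.04 × 0.996 × 0.928 = 0.96126
lithium→natgas→crude→lithium: 6.46 × 0.154 × 0.928 = 0.92321
crude→silver→tin→crude: 1.05 × 0.868 × 0.996 = 0.90775
crude→silver→natgas→crude: 1.05 × 5.61 × 0.154 = 0.90714
Maximum is lithium→tin→crude→lithium at 0.9613; no arbitrage — every cycle loses value.

0.9613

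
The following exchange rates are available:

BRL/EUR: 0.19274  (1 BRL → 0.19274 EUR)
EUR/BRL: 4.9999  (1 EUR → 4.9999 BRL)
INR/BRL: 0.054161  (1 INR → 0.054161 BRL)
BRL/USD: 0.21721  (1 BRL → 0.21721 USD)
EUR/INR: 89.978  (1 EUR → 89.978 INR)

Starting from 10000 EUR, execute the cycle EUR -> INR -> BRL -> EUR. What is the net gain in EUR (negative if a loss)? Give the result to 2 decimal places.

10000 EUR × 89.978 = 899780 INR
899780 INR × 0.054161 = 48732.98458 BRL
48732.98458 BRL × 0.19274 = 9392.7954479492 EUR
Net change: 9392.7954479492 − 10000 = -607.2045520508 EUR

-607.20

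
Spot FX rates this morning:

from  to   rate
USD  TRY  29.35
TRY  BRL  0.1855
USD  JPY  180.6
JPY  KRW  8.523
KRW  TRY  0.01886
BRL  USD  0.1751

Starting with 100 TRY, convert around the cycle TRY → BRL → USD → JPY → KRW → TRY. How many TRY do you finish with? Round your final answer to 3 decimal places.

94.294

100 TRY × 0.1855 = 18.55 BRL
18.55 BRL × 0.1751 = 3.248105 USD
3.248105 USD × 180.6 = 586.607763 JPY
586.607763 JPY × 8.523 = 4999.657964049 KRW
4999.657964049 KRW × 0.01886 = 94.29354920196414 TRY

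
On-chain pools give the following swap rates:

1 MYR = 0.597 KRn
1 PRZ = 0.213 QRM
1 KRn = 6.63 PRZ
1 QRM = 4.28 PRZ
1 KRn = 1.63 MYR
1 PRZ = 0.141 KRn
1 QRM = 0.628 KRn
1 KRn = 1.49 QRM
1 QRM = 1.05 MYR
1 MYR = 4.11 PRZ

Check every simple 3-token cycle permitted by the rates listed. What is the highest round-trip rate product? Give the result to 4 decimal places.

0.9446

KRn→MYR→PRZ→KRn: 1.63 × 4.11 × 0.141 = 0.94460
KRn→QRM→MYR→KRn: 1.49 × 1.05 × 0.597 = 0.93401
QRM→MYR→PRZ→QRM: 1.05 × 4.11 × 0.213 = 0.91920
KRn→QRM→PRZ→KRn: 1.49 × 4.28 × 0.141 = 0.89919
KRn→PRZ→QRM→KRn: 6.63 × 0.213 × 0.628 = 0.88686
Maximum is KRn→MYR→PRZ→KRn at 0.9446; no arbitrage — every cycle loses value.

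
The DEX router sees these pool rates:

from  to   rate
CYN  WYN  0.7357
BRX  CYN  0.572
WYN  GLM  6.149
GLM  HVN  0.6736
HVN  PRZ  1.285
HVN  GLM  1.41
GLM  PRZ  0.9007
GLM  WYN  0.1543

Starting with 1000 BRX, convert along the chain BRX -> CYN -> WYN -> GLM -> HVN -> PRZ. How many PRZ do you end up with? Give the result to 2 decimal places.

2239.79

1000 BRX × 0.572 = 572 CYN
572 CYN × 0.7357 = 420.8204 WYN
420.8204 WYN × 6.149 = 2587.6246396 GLM
2587.6246396 GLM × 0.6736 = 1743.02395723456 HVN
1743.02395723456 HVN × 1.285 = 2239.7857850464096 PRZ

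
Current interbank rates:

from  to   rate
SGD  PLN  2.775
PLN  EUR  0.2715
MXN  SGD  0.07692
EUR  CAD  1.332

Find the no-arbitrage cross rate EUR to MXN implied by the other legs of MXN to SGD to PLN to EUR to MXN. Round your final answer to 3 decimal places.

17.256

Known legs of the cycle: 0.07692 × 2.775 × 0.2715 = 0.0579524895
For no arbitrage the full-cycle product must be 1, so the missing rate is 1 / 0.0579524895 ≈ 17.25551.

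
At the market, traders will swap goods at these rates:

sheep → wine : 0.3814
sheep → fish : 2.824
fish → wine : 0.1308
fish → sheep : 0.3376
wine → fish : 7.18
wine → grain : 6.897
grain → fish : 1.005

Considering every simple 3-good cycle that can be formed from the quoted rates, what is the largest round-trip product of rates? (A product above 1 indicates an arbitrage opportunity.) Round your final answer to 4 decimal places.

0.9245

wine→fish→sheep→wine: 7.18 × 0.3376 × 0.3814 = 0.92450
wine→grain→fish→wine: 6.897 × 1.005 × 0.1308 = 0.90664
Maximum is wine→fish→sheep→wine at 0.9245; no arbitrage — every cycle loses value.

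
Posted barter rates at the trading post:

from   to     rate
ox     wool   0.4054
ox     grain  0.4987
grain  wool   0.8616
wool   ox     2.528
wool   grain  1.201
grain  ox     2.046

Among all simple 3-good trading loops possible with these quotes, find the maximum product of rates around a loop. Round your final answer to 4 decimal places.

grain→wool→ox→grain: 0.8616 × 2.528 × 0.4987 = 1.08623
grain→ox→wool→grain: 2.046 × 0.4054 × 1.201 = 0.99617
Maximum is grain→wool→ox→grain at 1.0862; arbitrage exists.

1.0862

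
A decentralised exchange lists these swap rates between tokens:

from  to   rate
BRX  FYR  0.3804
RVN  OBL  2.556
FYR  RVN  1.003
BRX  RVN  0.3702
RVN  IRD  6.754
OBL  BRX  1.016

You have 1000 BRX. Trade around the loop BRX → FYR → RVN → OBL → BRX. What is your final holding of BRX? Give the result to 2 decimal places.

990.82

1000 BRX × 0.3804 = 380.4 FYR
380.4 FYR × 1.003 = 381.5412 RVN
381.5412 RVN × 2.556 = 975.2193072 OBL
975.2193072 OBL × 1.016 = 990.8228161152 BRX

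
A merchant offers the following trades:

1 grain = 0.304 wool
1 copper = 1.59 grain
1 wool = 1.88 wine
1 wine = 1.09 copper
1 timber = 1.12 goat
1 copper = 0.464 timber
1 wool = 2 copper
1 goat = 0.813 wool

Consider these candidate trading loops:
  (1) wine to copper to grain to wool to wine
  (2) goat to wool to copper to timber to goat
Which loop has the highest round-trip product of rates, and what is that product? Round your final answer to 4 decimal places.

(1) 1.09 × 1.59 × 0.304 × 1.88 = 0.99050
(2) 0.813 × 2 × 0.464 × 1.12 = 0.84500
Highest is cycle (1) at 0.9905 (≤1, no arbitrage).

0.9905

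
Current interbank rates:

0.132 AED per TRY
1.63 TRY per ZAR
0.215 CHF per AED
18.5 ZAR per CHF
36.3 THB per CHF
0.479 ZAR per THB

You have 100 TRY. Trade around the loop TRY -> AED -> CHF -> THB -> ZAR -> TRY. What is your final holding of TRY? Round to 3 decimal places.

80.434

100 TRY × 0.132 = 13.2 AED
13.2 AED × 0.215 = 2.838 CHF
2.838 CHF × 36.3 = 103.0194 THB
103.0194 THB × 0.479 = 49.3462926 ZAR
49.3462926 ZAR × 1.63 = 80.434456938 TRY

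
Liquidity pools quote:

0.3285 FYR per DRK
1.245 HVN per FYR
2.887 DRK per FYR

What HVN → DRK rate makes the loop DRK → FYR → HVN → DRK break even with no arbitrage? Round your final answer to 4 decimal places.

Known legs of the cycle: 0.3285 × 1.245 = 0.4089825
For no arbitrage the full-cycle product must be 1, so the missing rate is 1 / 0.4089825 ≈ 2.445092.

2.4451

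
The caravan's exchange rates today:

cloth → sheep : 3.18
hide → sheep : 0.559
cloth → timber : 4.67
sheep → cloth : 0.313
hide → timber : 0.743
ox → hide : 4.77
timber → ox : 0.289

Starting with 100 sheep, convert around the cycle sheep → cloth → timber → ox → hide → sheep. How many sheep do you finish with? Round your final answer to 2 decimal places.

100 sheep × 0.313 = 31.3 cloth
31.3 cloth × 4.67 = 146.171 timber
146.171 timber × 0.289 = 42.243419 ox
42.243419 ox × 4.77 = 201.50110863 hide
201.50110863 hide × 0.559 = 112.63911972417 sheep

112.64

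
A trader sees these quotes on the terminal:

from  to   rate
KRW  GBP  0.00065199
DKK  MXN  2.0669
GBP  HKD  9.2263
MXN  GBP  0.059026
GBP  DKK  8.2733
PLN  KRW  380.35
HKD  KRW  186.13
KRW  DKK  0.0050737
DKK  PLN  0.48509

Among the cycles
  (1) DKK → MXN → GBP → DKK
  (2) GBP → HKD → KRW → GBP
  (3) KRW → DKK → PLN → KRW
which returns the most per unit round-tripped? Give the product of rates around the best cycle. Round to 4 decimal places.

(1) 2.0669 × 0.059026 × 8.2733 = 1.00935
(2) 9.2263 × 186.13 × 0.00065199 = 1.11966
(3) 0.0050737 × 0.48509 × 380.35 = 0.93612
Highest is cycle (2) at 1.1197 (>1, arbitrage).

1.1197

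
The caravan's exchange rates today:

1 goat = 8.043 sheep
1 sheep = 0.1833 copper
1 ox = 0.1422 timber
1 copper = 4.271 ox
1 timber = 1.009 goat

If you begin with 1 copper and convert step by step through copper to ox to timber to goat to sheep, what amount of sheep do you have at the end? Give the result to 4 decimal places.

4.9288

1 copper × 4.271 = 4.271 ox
4.271 ox × 0.1422 = 0.6073362 timber
0.6073362 timber × 1.009 = 0.6128022258 goat
0.6128022258 goat × 8.043 = 4.9287683021094 sheep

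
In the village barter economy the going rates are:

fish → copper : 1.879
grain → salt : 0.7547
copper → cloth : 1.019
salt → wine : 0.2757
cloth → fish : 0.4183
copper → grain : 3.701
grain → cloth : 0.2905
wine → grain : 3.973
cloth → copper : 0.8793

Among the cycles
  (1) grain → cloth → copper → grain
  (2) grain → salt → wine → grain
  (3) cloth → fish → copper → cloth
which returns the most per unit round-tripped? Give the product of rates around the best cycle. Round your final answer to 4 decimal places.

0.9454

(1) 0.2905 × 0.8793 × 3.701 = 0.94537
(2) 0.7547 × 0.2757 × 3.973 = 0.82667
(3) 0.4183 × 1.879 × 1.019 = 0.80092
Highest is cycle (1) at 0.9454 (≤1, no arbitrage).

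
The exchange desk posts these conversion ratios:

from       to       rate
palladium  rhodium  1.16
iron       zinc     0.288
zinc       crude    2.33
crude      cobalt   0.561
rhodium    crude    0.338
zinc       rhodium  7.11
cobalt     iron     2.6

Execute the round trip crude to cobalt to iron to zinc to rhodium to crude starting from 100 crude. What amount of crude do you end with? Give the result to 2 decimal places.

100 crude × 0.561 = 56.1 cobalt
56.1 cobalt × 2.6 = 145.86 iron
145.86 iron × 0.288 = 42.00768 zinc
42.00768 zinc × 7.11 = 298.6746048 rhodium
298.6746048 rhodium × 0.338 = 100.9520164224 crude

100.95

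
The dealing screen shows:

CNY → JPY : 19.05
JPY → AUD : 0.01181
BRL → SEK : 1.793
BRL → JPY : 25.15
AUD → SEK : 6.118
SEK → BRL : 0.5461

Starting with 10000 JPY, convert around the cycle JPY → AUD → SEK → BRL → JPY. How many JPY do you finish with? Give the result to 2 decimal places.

9923.61

10000 JPY × 0.01181 = 118.1 AUD
118.1 AUD × 6.118 = 722.5358 SEK
722.5358 SEK × 0.5461 = 394.57680038 BRL
394.57680038 BRL × 25.15 = 9923.606529557 JPY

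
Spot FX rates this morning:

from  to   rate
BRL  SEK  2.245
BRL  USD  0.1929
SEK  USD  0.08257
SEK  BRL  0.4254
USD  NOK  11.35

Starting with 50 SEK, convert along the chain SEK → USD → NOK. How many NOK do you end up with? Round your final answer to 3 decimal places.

46.858

50 SEK × 0.08257 = 4.1285 USD
4.1285 USD × 11.35 = 46.858475 NOK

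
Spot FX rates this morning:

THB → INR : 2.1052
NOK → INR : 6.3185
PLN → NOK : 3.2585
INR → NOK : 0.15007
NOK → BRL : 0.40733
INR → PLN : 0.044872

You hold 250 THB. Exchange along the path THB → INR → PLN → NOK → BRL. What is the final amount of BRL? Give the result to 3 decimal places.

250 THB × 2.1052 = 526.3 INR
526.3 INR × 0.044872 = 23.6161336 PLN
23.6161336 PLN × 3.2585 = 76.9531713356 NOK
76.9531713356 NOK × 0.40733 = 31.345335280129948 BRL

31.345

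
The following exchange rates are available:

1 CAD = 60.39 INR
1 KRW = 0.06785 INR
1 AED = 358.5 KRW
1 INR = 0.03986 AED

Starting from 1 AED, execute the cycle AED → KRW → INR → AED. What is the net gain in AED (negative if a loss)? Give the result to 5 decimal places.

1 AED × 358.5 = 358.5 KRW
358.5 KRW × 0.06785 = 24.324225 INR
24.324225 INR × 0.03986 = 0.9695636085 AED
Net change: 0.9695636085 − 1 = -0.0304363915 AED

-0.03044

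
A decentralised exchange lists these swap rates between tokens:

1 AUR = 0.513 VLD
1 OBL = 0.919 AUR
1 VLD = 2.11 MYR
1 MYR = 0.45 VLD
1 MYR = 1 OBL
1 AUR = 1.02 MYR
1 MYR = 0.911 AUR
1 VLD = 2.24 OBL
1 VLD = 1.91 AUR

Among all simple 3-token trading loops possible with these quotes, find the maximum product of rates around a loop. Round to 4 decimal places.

VLD→OBL→AUR→VLD: 2.24 × 0.919 × 0.513 = 1.05604
VLD→MYR→AUR→VLD: 2.11 × 0.911 × 0.513 = 0.98609
AUR→MYR→OBL→AUR: 1.02 × 1 × 0.919 = 0.93738
VLD→AUR→MYR→VLD: 1.91 × 1.02 × 0.45 = 0.87669
Maximum is VLD→OBL→AUR→VLD at 1.0560; arbitrage exists.

1.0560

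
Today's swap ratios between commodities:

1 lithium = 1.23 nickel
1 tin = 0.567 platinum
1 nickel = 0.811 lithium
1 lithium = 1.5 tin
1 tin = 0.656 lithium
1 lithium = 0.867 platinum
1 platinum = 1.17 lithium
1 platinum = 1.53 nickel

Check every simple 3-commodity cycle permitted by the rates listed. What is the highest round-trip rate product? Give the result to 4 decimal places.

nickel→lithium→platinum→nickel: 0.811 × 0.867 × 1.53 = 1.07580
lithium→tin→platinum→lithium: 1.5 × 0.567 × 1.17 = 0.99509
Maximum is nickel→lithium→platinum→nickel at 1.0758; arbitrage exists.

1.0758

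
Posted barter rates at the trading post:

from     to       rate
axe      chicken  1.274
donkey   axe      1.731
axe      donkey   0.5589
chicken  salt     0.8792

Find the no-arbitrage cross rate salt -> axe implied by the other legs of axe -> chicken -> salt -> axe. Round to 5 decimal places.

Known legs of the cycle: 1.274 × 0.8792 = 1.1201008
For no arbitrage the full-cycle product must be 1, so the missing rate is 1 / 1.1201008 ≈ 0.8927768.

0.89278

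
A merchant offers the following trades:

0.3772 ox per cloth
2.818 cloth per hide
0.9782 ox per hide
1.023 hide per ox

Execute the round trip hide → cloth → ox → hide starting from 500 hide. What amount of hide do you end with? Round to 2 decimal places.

543.70

500 hide × 2.818 = 1409 cloth
1409 cloth × 0.3772 = 531.4748 ox
531.4748 ox × 1.023 = 543.6987204 hide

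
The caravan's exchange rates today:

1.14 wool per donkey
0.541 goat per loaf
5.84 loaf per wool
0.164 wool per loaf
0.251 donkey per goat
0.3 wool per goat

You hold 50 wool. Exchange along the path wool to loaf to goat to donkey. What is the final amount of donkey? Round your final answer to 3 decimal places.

39.651

50 wool × 5.84 = 292 loaf
292 loaf × 0.541 = 157.972 goat
157.972 goat × 0.251 = 39.650972 donkey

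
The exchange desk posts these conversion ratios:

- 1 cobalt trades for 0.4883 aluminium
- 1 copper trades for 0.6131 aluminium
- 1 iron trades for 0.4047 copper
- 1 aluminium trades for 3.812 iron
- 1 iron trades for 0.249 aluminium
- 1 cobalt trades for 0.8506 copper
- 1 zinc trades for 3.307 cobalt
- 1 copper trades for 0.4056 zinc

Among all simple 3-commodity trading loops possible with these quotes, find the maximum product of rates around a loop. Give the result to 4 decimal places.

copper→zinc→cobalt→copper: 0.4056 × 3.307 × 0.8506 = 1.14093
copper→aluminium→iron→copper: 0.6131 × 3.812 × 0.4047 = 0.94584
Maximum is copper→zinc→cobalt→copper at 1.1409; arbitrage exists.

1.1409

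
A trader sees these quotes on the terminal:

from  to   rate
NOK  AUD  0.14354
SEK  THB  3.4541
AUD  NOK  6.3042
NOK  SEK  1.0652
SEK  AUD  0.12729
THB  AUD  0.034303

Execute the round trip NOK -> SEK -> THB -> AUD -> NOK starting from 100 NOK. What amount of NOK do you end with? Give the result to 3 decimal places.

79.566

100 NOK × 1.0652 = 106.52 SEK
106.52 SEK × 3.4541 = 367.930732 THB
367.930732 THB × 0.034303 = 12.621127899796 AUD
12.621127899796 AUD × 6.3042 = 79.5661145058939432 NOK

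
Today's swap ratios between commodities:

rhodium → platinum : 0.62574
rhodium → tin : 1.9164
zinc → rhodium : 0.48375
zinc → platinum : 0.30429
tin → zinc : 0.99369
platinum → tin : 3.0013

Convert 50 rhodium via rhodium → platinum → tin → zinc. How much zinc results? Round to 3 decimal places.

50 rhodium × 0.62574 = 31.287 platinum
31.287 platinum × 3.0013 = 93.9016731 tin
93.9016731 tin × 0.99369 = 93.309153542739 zinc

93.309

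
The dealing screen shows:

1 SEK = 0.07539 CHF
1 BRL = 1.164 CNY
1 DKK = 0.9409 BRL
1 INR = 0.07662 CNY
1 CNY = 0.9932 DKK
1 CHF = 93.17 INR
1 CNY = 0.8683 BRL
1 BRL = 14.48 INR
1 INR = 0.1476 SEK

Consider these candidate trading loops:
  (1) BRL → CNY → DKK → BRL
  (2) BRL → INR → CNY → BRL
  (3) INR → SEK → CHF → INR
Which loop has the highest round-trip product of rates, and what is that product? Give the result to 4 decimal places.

(1) 1.164 × 0.9932 × 0.9409 = 1.08776
(2) 14.48 × 0.07662 × 0.8683 = 0.96334
(3) 0.1476 × 0.07539 × 93.17 = 1.03676
Highest is cycle (1) at 1.0878 (>1, arbitrage).

1.0878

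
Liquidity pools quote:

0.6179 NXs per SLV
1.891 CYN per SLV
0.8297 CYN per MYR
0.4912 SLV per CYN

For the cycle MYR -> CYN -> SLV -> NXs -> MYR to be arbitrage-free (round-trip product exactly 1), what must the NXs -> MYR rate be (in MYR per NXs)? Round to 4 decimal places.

Known legs of the cycle: 0.8297 × 0.4912 × 0.6179 = 0.251824304656
For no arbitrage the full-cycle product must be 1, so the missing rate is 1 / 0.251824304656 ≈ 3.971023.

3.9710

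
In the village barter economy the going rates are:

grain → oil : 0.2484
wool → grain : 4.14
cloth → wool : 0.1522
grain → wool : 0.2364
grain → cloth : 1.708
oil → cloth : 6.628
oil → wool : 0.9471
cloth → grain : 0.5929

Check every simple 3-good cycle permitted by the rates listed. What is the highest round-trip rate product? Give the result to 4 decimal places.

wool→grain→cloth→wool: 4.14 × 1.708 × 0.1522 = 1.07622
oil→cloth→grain→oil: 6.628 × 0.5929 × 0.2484 = 0.97615
wool→grain→oil→wool: 4.14 × 0.2484 × 0.9471 = 0.97397
Maximum is wool→grain→cloth→wool at 1.0762; arbitrage exists.

1.0762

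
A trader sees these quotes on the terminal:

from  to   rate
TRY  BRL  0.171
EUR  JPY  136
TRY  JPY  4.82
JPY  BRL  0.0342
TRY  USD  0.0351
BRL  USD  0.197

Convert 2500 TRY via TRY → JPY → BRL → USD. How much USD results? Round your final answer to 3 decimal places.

81.186

2500 TRY × 4.82 = 12050 JPY
12050 JPY × 0.0342 = 412.11 BRL
412.11 BRL × 0.197 = 81.18567 USD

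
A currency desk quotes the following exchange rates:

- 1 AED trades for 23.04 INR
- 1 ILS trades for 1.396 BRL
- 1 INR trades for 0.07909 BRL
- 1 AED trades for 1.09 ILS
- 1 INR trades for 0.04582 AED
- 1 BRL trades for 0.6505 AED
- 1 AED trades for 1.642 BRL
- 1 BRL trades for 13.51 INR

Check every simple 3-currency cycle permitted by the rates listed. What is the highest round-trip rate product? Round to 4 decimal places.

AED→INR→BRL→AED: 23.04 × 0.07909 × 0.6505 = 1.18536
AED→BRL→INR→AED: 1.642 × 13.51 × 0.04582 = 1.01644
AED→ILS→BRL→AED: 1.09 × 1.396 × 0.6505 = 0.98983
Maximum is AED→INR→BRL→AED at 1.1854; arbitrage exists.

1.1854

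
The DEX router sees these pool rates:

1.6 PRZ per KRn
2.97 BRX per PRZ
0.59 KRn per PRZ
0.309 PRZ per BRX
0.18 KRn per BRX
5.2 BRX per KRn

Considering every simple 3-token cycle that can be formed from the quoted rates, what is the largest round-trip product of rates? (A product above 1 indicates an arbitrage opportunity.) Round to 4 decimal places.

KRn→BRX→PRZ→KRn: 5.2 × 0.309 × 0.59 = 0.94801
KRn→PRZ→BRX→KRn: 1.6 × 2.97 × 0.18 = 0.85536
Maximum is KRn→BRX→PRZ→KRn at 0.9480; no arbitrage — every cycle loses value.

0.9480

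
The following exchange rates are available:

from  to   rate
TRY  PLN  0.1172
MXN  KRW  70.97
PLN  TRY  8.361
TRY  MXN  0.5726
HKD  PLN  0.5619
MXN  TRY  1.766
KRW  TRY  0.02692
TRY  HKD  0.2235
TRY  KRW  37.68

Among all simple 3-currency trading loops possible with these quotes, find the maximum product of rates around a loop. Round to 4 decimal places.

KRW→TRY→MXN→KRW: 0.02692 × 0.5726 × 70.97 = 1.09396
PLN→TRY→HKD→PLN: 8.361 × 0.2235 × 0.5619 = 1.05001
Maximum is KRW→TRY→MXN→KRW at 1.0940; arbitrage exists.

1.0940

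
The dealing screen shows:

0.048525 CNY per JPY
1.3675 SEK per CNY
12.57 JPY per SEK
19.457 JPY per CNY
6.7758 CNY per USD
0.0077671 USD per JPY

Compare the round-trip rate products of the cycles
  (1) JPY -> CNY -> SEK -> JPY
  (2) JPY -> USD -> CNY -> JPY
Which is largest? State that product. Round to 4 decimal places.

(1) 0.048525 × 1.3675 × 12.57 = 0.83412
(2) 0.0077671 × 6.7758 × 19.457 = 1.02399
Highest is cycle (2) at 1.0240 (>1, arbitrage).

1.0240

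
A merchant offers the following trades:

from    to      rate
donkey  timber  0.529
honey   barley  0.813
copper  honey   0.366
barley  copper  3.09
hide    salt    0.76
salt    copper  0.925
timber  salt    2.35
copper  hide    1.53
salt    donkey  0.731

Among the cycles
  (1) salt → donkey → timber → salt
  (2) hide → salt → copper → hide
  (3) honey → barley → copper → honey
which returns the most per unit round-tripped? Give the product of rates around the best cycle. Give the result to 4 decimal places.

(1) 0.731 × 0.529 × 2.35 = 0.90874
(2) 0.76 × 0.925 × 1.53 = 1.07559
(3) 0.813 × 3.09 × 0.366 = 0.91945
Highest is cycle (2) at 1.0756 (>1, arbitrage).

1.0756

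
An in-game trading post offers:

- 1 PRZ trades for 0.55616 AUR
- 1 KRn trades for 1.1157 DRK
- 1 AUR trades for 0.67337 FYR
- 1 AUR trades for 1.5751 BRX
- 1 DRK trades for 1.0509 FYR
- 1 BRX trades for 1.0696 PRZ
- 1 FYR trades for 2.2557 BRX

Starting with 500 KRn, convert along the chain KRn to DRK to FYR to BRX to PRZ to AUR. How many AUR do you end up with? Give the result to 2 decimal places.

500 KRn × 1.1157 = 557.85 DRK
557.85 DRK × 1.0509 = 586.244565 FYR
586.244565 FYR × 2.2557 = 1322.3918652705 BRX
1322.3918652705 BRX × 1.0696 = 1414.4303390933268 PRZ
1414.4303390933268 PRZ × 0.55616 = 786.649577390144633088 AUR

786.65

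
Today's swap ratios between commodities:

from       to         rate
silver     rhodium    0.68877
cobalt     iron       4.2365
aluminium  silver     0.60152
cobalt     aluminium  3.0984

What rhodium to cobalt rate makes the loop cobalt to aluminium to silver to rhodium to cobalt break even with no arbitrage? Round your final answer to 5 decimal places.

0.77900

Known legs of the cycle: 3.0984 × 0.60152 × 0.68877 = 1.28369478995136
For no arbitrage the full-cycle product must be 1, so the missing rate is 1 / 1.28369478995136 ≈ 0.7790014.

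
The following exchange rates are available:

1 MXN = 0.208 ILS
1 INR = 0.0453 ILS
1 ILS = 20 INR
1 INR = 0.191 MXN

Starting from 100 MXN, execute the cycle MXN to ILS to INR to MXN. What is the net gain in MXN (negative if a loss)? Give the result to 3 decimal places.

100 MXN × 0.208 = 20.8 ILS
20.8 ILS × 20 = 416 INR
416 INR × 0.191 = 79.456 MXN
Net change: 79.456 − 100 = -20.544 MXN

-20.544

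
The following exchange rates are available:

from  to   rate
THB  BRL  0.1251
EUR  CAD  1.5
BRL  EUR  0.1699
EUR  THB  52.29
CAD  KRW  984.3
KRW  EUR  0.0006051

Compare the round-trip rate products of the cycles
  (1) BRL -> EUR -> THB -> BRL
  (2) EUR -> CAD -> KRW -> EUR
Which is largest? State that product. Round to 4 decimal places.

1.1114

(1) 0.1699 × 52.29 × 0.1251 = 1.11140
(2) 1.5 × 984.3 × 0.0006051 = 0.89340
Highest is cycle (1) at 1.1114 (>1, arbitrage).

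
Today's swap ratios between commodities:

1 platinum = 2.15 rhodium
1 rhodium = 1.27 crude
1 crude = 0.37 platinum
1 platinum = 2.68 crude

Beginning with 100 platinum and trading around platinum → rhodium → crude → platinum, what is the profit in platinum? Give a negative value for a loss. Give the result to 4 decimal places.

1.0285

100 platinum × 2.15 = 215 rhodium
215 rhodium × 1.27 = 273.05 crude
273.05 crude × 0.37 = 101.0285 platinum
Net change: 101.0285 − 100 = 1.0285 platinum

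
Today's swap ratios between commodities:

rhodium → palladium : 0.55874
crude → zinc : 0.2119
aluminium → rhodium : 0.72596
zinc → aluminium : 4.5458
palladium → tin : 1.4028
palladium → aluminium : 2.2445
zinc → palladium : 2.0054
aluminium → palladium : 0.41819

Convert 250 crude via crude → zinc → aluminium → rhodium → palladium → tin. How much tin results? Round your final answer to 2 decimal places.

250 crude × 0.2119 = 52.975 zinc
52.975 zinc × 4.5458 = 240.813755 aluminium
240.813755 aluminium × 0.72596 = 174.8211535798 rhodium
174.8211535798 rhodium × 0.55874 = 97.679571351177452 palladium
97.679571351177452 palladium × 1.4028 = 137.0249026914317296656 tin

137.02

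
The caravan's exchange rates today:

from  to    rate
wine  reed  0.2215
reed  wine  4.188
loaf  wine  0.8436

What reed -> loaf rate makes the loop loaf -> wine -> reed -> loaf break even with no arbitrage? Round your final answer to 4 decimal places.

Known legs of the cycle: 0.8436 × 0.2215 = 0.1868574
For no arbitrage the full-cycle product must be 1, so the missing rate is 1 / 0.1868574 ≈ 5.351675.

5.3517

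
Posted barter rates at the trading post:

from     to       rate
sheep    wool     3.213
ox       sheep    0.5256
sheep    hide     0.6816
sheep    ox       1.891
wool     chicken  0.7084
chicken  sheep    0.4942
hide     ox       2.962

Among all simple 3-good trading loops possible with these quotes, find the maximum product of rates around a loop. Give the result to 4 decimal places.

sheep→wool→chicken→sheep: 3.213 × 0.7084 × 0.4942 = 1.12484
hide→ox→sheep→hide: 2.962 × 0.5256 × 0.6816 = 1.06113
Maximum is sheep→wool→chicken→sheep at 1.1248; arbitrage exists.

1.1248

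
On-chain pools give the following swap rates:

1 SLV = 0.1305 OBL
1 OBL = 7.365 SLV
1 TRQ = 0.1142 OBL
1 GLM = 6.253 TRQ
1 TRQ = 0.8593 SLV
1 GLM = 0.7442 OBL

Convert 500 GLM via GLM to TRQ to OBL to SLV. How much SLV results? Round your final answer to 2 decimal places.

2629.65

500 GLM × 6.253 = 3126.5 TRQ
3126.5 TRQ × 0.1142 = 357.0463 OBL
357.0463 OBL × 7.365 = 2629.6459995 SLV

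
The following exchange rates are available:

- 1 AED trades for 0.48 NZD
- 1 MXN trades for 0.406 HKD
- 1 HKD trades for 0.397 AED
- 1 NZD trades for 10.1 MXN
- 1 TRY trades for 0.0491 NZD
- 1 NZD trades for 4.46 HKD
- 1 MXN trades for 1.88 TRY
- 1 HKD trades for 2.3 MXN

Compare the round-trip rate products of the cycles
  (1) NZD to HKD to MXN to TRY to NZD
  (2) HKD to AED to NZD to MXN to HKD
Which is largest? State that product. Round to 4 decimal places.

0.9469

(1) 4.46 × 2.3 × 1.88 × 0.0491 = 0.94690
(2) 0.397 × 0.48 × 10.1 × 0.406 = 0.78141
Highest is cycle (1) at 0.9469 (≤1, no arbitrage).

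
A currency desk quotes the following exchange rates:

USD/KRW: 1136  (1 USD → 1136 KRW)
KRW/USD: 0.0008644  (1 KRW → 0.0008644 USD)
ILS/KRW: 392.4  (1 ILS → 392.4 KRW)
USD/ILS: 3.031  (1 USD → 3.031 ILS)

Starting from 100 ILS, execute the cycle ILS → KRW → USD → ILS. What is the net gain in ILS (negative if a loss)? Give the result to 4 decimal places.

2.8087

100 ILS × 392.4 = 39240 KRW
39240 KRW × 0.0008644 = 33.919056 USD
33.919056 USD × 3.031 = 102.808658736 ILS
Net change: 102.808658736 − 100 = 2.808658736 ILS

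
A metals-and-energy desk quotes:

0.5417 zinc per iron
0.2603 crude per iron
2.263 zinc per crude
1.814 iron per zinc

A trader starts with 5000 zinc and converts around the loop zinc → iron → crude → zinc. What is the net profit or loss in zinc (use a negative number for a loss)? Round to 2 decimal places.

342.76

5000 zinc × 1.814 = 9070 iron
9070 iron × 0.2603 = 2360.921 crude
2360.921 crude × 2.263 = 5342.764223 zinc
Net change: 5342.764223 − 5000 = 342.764223 zinc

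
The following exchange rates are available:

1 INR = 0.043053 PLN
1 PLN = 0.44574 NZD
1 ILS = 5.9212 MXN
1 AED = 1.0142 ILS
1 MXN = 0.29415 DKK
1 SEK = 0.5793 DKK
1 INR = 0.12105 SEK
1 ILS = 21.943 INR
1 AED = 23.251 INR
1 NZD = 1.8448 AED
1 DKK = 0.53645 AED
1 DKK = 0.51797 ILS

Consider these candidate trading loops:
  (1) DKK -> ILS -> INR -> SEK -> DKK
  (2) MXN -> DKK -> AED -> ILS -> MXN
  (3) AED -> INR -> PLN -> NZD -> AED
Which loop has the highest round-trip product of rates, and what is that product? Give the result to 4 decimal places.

(1) 0.51797 × 21.943 × 0.12105 × 0.5793 = 0.79702
(2) 0.29415 × 0.53645 × 1.0142 × 5.9212 = 0.94761
(3) 23.251 × 0.043053 × 0.44574 × 1.8448 = 0.82314
Highest is cycle (2) at 0.9476 (≤1, no arbitrage).

0.9476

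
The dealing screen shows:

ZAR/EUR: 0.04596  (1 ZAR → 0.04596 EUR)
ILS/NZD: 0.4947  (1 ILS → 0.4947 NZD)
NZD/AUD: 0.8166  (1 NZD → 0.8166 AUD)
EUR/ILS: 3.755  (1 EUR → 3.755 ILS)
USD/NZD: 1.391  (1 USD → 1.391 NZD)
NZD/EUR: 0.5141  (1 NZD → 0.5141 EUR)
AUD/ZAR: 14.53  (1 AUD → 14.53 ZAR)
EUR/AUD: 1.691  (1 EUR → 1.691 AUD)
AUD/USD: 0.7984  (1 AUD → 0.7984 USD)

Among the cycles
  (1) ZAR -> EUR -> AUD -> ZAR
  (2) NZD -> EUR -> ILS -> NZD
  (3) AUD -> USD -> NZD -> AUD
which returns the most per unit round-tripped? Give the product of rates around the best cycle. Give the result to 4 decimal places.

(1) 0.04596 × 1.691 × 14.53 = 1.12925
(2) 0.5141 × 3.755 × 0.4947 = 0.95499
(3) 0.7984 × 1.391 × 0.8166 = 0.90690
Highest is cycle (1) at 1.1292 (>1, arbitrage).

1.1292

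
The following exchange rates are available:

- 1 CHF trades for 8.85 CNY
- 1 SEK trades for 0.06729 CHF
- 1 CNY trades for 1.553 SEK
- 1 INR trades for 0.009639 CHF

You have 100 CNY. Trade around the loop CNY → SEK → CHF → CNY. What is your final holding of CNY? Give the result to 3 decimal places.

92.484

100 CNY × 1.553 = 155.3 SEK
155.3 SEK × 0.06729 = 10.450137 CHF
10.450137 CHF × 8.85 = 92.48371245 CNY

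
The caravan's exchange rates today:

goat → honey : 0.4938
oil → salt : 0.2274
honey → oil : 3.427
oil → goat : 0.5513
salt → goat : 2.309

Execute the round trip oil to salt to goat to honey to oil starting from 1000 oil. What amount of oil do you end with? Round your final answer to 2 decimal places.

888.55

1000 oil × 0.2274 = 227.4 salt
227.4 salt × 2.309 = 525.0666 goat
525.0666 goat × 0.4938 = 259.27788708 honey
259.27788708 honey × 3.427 = 888.54531902316 oil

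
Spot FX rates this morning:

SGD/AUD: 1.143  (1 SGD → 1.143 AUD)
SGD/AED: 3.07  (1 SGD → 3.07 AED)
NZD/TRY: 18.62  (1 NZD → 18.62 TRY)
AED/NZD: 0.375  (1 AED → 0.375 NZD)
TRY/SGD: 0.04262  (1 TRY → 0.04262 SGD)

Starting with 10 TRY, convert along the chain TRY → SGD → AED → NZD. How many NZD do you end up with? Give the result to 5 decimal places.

10 TRY × 0.04262 = 0.4262 SGD
0.4262 SGD × 3.07 = 1.308434 AED
1.308434 AED × 0.375 = 0.49066275 NZD

0.49066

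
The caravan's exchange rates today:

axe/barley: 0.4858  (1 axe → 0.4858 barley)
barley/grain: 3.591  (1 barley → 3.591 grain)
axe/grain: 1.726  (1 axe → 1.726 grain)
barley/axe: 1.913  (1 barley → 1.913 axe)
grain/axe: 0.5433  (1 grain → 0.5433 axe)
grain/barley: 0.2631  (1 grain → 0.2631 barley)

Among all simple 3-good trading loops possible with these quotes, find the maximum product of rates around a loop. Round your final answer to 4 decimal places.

barley→grain→axe→barley: 3.591 × 0.5433 × 0.4858 = 0.94779
barley→axe→grain→barley: 1.913 × 1.726 × 0.2631 = 0.86871
Maximum is barley→grain→axe→barley at 0.9478; no arbitrage — every cycle loses value.

0.9478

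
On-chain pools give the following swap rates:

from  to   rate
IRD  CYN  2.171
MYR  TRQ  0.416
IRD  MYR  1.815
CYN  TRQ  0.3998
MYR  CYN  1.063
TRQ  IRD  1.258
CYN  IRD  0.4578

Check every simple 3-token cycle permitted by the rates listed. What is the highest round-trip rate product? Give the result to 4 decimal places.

1.0919

IRD→CYN→TRQ→IRD: 2.171 × 0.3998 × 1.258 = 1.09190
IRD→MYR→TRQ→IRD: 1.815 × 0.416 × 1.258 = 0.94984
IRD→MYR→CYN→IRD: 1.815 × 1.063 × 0.4578 = 0.88325
Maximum is IRD→CYN→TRQ→IRD at 1.0919; arbitrage exists.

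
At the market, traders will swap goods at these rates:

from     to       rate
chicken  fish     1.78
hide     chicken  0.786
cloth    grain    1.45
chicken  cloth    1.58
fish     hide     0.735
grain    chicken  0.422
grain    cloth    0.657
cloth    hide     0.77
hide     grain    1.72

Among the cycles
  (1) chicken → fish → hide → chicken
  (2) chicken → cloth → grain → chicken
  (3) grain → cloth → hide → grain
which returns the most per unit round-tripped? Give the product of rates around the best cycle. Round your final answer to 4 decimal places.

(1) 1.78 × 0.735 × 0.786 = 1.02832
(2) 1.58 × 1.45 × 0.422 = 0.96680
(3) 0.657 × 0.77 × 1.72 = 0.87013
Highest is cycle (1) at 1.0283 (>1, arbitrage).

1.0283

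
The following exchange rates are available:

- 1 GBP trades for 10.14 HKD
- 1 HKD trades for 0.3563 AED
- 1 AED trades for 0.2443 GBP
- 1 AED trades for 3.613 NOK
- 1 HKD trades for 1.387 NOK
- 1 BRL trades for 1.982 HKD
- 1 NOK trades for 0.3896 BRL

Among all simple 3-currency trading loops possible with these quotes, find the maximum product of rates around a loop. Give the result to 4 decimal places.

BRL→HKD→NOK→BRL: 1.982 × 1.387 × 0.3896 = 1.07102
AED→GBP→HKD→AED: 0.2443 × 10.14 × 0.3563 = 0.88263
Maximum is BRL→HKD→NOK→BRL at 1.0710; arbitrage exists.

1.0710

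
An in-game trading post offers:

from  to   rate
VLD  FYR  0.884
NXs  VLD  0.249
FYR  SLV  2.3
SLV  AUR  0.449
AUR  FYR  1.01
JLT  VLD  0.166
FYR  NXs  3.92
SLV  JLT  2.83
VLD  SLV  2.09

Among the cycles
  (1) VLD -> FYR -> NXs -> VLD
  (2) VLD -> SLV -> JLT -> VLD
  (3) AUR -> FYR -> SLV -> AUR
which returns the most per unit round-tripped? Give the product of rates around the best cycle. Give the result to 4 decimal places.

(1) 0.884 × 3.92 × 0.249 = 0.86285
(2) 2.09 × 2.83 × 0.166 = 0.98184
(3) 1.01 × 2.3 × 0.449 = 1.04303
Highest is cycle (3) at 1.0430 (>1, arbitrage).

1.0430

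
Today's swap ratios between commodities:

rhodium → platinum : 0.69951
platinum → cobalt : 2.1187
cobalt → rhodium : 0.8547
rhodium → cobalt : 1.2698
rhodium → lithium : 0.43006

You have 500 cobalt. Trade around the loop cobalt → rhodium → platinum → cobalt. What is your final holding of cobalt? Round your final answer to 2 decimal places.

633.35

500 cobalt × 0.8547 = 427.35 rhodium
427.35 rhodium × 0.69951 = 298.9355985 platinum
298.9355985 platinum × 2.1187 = 633.35485254195 cobalt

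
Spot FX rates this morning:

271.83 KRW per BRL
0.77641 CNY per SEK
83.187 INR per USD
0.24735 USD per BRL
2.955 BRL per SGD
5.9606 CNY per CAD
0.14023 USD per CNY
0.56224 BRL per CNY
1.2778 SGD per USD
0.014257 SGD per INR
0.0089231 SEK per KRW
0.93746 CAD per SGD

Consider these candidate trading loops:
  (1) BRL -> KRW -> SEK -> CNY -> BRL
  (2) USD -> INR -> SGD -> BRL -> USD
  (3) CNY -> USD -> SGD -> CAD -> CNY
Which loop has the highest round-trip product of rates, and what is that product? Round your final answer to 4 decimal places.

1.0588

(1) 271.83 × 0.0089231 × 0.77641 × 0.56224 = 1.05883
(2) 83.187 × 0.014257 × 2.955 × 0.24735 = 0.86687
(3) 0.14023 × 1.2778 × 0.93746 × 5.9606 = 1.00126
Highest is cycle (1) at 1.0588 (>1, arbitrage).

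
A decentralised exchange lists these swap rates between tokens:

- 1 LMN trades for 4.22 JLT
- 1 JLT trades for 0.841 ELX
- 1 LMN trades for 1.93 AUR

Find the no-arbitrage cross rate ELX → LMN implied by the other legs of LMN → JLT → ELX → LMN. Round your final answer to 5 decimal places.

Known legs of the cycle: 4.22 × 0.841 = 3.54902
For no arbitrage the full-cycle product must be 1, so the missing rate is 1 / 3.54902 ≈ 0.2817679.

0.28177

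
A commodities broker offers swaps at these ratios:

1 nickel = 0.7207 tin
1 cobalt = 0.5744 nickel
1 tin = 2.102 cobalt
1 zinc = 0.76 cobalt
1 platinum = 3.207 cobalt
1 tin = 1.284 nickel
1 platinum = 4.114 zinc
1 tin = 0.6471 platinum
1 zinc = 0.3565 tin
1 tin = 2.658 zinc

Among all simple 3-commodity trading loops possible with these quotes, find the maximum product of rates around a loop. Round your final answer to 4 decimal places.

0.9491

tin→platinum→zinc→tin: 0.6471 × 4.114 × 0.3565 = 0.94906
nickel→tin→cobalt→nickel: 0.7207 × 2.102 × 0.5744 = 0.87017
Maximum is tin→platinum→zinc→tin at 0.9491; no arbitrage — every cycle loses value.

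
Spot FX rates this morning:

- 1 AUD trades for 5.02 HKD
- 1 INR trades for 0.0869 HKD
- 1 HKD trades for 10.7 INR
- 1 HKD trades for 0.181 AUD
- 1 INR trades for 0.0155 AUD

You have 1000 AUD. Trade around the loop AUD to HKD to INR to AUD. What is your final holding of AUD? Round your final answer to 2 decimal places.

832.57

1000 AUD × 5.02 = 5020 HKD
5020 HKD × 10.7 = 53714 INR
53714 INR × 0.0155 = 832.567 AUD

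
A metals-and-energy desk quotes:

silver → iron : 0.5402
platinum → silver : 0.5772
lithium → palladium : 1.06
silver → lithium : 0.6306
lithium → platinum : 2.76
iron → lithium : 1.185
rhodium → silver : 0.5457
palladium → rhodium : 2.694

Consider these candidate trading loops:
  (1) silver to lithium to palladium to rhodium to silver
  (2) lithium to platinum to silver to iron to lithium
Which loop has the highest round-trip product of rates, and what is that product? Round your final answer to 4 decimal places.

1.0198

(1) 0.6306 × 1.06 × 2.694 × 0.5457 = 0.98268
(2) 2.76 × 0.5772 × 0.5402 × 1.185 = 1.01978
Highest is cycle (2) at 1.0198 (>1, arbitrage).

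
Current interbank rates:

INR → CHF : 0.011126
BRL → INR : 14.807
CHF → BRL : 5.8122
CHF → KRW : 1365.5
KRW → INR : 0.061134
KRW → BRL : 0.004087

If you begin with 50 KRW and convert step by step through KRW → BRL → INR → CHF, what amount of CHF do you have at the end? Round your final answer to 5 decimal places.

0.03367

50 KRW × 0.004087 = 0.20435 BRL
0.20435 BRL × 14.807 = 3.02581045 INR
3.02581045 INR × 0.011126 = 0.0336651670667 CHF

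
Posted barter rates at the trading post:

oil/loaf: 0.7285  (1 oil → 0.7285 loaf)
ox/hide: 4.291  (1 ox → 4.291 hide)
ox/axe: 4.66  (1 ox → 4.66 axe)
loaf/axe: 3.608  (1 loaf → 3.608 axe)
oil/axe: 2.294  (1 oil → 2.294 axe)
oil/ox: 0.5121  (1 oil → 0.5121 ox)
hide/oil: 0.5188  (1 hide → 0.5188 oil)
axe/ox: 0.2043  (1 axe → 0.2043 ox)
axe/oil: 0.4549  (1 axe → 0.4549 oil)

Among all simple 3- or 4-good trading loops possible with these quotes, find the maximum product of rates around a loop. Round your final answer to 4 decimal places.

loaf→axe→oil→loaf: 3.608 × 0.4549 × 0.7285 = 1.19567
hide→oil→ox→hide: 0.5188 × 0.5121 × 4.291 = 1.14002
oil→ox→axe→oil: 0.5121 × 4.66 × 0.4549 = 1.08557
hide→oil→axe→ox→hide: 0.5188 × 2.294 × 0.2043 × 4.291 = 1.04333
Maximum is loaf→axe→oil→loaf at 1.1957; arbitrage exists.

1.1957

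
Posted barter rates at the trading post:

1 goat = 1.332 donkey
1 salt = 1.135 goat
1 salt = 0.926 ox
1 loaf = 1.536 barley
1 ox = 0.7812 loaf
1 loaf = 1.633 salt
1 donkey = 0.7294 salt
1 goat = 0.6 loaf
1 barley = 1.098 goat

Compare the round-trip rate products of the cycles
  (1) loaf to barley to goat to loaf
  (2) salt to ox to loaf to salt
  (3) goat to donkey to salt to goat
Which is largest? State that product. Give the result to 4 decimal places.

(1) 1.536 × 1.098 × 0.6 = 1.01192
(2) 0.926 × 0.7812 × 1.633 = 1.18130
(3) 1.332 × 0.7294 × 1.135 = 1.10272
Highest is cycle (2) at 1.1813 (>1, arbitrage).

1.1813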